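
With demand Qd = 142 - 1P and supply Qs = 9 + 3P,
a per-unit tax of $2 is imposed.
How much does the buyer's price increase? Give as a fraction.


With a per-unit tax, the buyer's price increase depends on relative slopes.
Supply slope: d = 3, Demand slope: b = 1
Buyer's price increase = d * tax / (b + d)
= 3 * 2 / (1 + 3)
= 6 / 4 = 3/2

3/2


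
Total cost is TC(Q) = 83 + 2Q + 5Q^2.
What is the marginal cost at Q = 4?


MC = dTC/dQ = 2 + 2*5*Q
At Q = 4:
MC = 2 + 10*4
MC = 2 + 40 = 42

42


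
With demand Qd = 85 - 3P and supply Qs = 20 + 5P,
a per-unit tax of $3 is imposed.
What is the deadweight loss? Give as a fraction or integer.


Pre-tax equilibrium quantity: Q* = 485/8
Post-tax equilibrium quantity: Q_tax = 55
Reduction in quantity: Q* - Q_tax = 45/8
DWL = (1/2) * tax * (Q* - Q_tax)
DWL = (1/2) * 3 * 45/8 = 135/16

135/16


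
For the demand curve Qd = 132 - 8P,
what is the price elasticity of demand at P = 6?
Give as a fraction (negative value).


dQ/dP = -8
At P = 6: Q = 132 - 8*6 = 84
E = (dQ/dP)(P/Q) = (-8)(6/84) = -4/7

-4/7


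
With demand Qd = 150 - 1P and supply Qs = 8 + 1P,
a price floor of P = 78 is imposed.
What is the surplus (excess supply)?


At P = 78:
Qd = 150 - 1*78 = 72
Qs = 8 + 1*78 = 86
Surplus = Qs - Qd = 86 - 72 = 14

14


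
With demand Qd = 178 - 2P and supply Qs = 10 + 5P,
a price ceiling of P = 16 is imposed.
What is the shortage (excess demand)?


At P = 16:
Qd = 178 - 2*16 = 146
Qs = 10 + 5*16 = 90
Shortage = Qd - Qs = 146 - 90 = 56

56


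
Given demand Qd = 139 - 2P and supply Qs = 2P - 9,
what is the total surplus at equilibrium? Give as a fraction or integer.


Find equilibrium: 139 - 2P = 2P - 9
139 + 9 = 4P
P* = 148/4 = 37
Q* = 2*37 - 9 = 65
Inverse demand: P = 139/2 - Q/2, so P_max = 139/2
Inverse supply: P = 9/2 + Q/2, so P_min = 9/2
CS = (1/2) * 65 * (139/2 - 37) = 4225/4
PS = (1/2) * 65 * (37 - 9/2) = 4225/4
TS = CS + PS = 4225/4 + 4225/4 = 4225/2

4225/2


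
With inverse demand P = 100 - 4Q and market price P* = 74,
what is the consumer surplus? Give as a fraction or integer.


Maximum willingness to pay (at Q=0): P_max = 100
Quantity demanded at P* = 74:
Q* = (100 - 74)/4 = 13/2
CS = (1/2) * Q* * (P_max - P*)
CS = (1/2) * 13/2 * (100 - 74)
CS = (1/2) * 13/2 * 26 = 169/2

169/2


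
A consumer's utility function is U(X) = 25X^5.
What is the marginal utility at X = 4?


MU = dU/dX = 25*5*X^(5-1)
MU = 125*X^4
At X = 4:
MU = 125 * 4^4
MU = 125 * 256 = 32000

32000


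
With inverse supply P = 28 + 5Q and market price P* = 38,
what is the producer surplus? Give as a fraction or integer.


Minimum supply price (at Q=0): P_min = 28
Quantity supplied at P* = 38:
Q* = (38 - 28)/5 = 2
PS = (1/2) * Q* * (P* - P_min)
PS = (1/2) * 2 * (38 - 28)
PS = (1/2) * 2 * 10 = 10

10


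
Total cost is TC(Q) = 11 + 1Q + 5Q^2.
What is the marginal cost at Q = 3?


MC = dTC/dQ = 1 + 2*5*Q
At Q = 3:
MC = 1 + 10*3
MC = 1 + 30 = 31

31


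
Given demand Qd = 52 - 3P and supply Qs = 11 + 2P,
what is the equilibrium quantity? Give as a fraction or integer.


First find equilibrium price:
52 - 3P = 11 + 2P
P* = 41/5 = 41/5
Then substitute into demand:
Q* = 52 - 3 * 41/5 = 137/5

137/5


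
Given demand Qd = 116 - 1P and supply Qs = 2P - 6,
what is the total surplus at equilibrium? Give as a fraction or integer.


Find equilibrium: 116 - 1P = 2P - 6
116 + 6 = 3P
P* = 122/3 = 122/3
Q* = 2*122/3 - 6 = 226/3
Inverse demand: P = 116 - Q/1, so P_max = 116
Inverse supply: P = 3 + Q/2, so P_min = 3
CS = (1/2) * 226/3 * (116 - 122/3) = 25538/9
PS = (1/2) * 226/3 * (122/3 - 3) = 12769/9
TS = CS + PS = 25538/9 + 12769/9 = 12769/3

12769/3


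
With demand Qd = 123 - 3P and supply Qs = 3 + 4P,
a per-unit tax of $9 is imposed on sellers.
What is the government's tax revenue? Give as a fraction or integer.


With tax on sellers, new supply: Qs' = 3 + 4(P - 9)
= 4P - 33
New equilibrium quantity:
Q_new = 393/7
Tax revenue = tax * Q_new = 9 * 393/7 = 3537/7

3537/7


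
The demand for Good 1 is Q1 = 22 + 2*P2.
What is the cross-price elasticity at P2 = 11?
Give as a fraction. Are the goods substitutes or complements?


dQ1/dP2 = 2
At P2 = 11: Q1 = 22 + 2*11 = 44
Exy = (dQ1/dP2)(P2/Q1) = 2 * 11 / 44 = 1/2
Since Exy > 0, the goods are substitutes.

1/2 (substitutes)


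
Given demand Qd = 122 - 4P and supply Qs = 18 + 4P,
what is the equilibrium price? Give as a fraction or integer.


At equilibrium, Qd = Qs.
122 - 4P = 18 + 4P
122 - 18 = 4P + 4P
104 = 8P
P* = 104/8 = 13

13


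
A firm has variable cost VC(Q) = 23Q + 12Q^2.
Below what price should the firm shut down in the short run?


AVC(Q) = VC(Q)/Q = 23 + 12Q
AVC is increasing in Q, so minimum AVC is at Q -> 0+.
Min AVC = 23
The firm should shut down if P < 23.

23


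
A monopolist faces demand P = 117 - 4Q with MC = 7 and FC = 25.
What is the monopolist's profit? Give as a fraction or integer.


MR = MC: 117 - 8Q = 7
Q* = 55/4
P* = 117 - 4*55/4 = 62
Profit = (P* - MC)*Q* - FC
= (62 - 7)*55/4 - 25
= 55*55/4 - 25
= 3025/4 - 25 = 2925/4

2925/4


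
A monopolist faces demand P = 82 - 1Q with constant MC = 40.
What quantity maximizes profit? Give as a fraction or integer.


TR = P*Q = (82 - 1Q)Q = 82Q - 1Q^2
MR = dTR/dQ = 82 - 2Q
Set MR = MC:
82 - 2Q = 40
42 = 2Q
Q* = 42/2 = 21

21


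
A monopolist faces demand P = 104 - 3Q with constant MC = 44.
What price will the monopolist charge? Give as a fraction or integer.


MR = 104 - 6Q
Set MR = MC: 104 - 6Q = 44
Q* = 10
Substitute into demand:
P* = 104 - 3*10 = 74

74


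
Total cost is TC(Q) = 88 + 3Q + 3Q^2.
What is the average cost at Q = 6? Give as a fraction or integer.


TC(6) = 88 + 3*6 + 3*6^2
TC(6) = 88 + 18 + 108 = 214
AC = TC/Q = 214/6 = 107/3

107/3


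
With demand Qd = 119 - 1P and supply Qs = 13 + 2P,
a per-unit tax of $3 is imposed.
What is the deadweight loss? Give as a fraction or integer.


Pre-tax equilibrium quantity: Q* = 251/3
Post-tax equilibrium quantity: Q_tax = 245/3
Reduction in quantity: Q* - Q_tax = 2
DWL = (1/2) * tax * (Q* - Q_tax)
DWL = (1/2) * 3 * 2 = 3

3


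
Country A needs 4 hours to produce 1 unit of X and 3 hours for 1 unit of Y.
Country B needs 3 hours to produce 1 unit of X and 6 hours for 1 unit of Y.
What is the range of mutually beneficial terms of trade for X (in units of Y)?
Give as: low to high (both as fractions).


Opportunity cost of X for Country A = hours_X / hours_Y = 4/3 = 4/3 units of Y
Opportunity cost of X for Country B = hours_X / hours_Y = 3/6 = 1/2 units of Y
Terms of trade must be between the two opportunity costs.
Range: 1/2 to 4/3

1/2 to 4/3


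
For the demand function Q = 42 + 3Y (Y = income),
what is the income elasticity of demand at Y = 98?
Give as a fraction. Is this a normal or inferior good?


dQ/dY = 3
At Y = 98: Q = 42 + 3*98 = 336
Ey = (dQ/dY)(Y/Q) = 3 * 98 / 336 = 7/8
Since Ey > 0, this is a normal good.

7/8 (normal good)


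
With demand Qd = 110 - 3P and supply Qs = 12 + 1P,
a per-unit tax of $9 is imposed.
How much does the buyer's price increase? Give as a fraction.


With a per-unit tax, the buyer's price increase depends on relative slopes.
Supply slope: d = 1, Demand slope: b = 3
Buyer's price increase = d * tax / (b + d)
= 1 * 9 / (3 + 1)
= 9 / 4 = 9/4

9/4


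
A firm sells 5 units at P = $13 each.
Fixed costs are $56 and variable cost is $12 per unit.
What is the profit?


Total Revenue = P * Q = 13 * 5 = $65
Total Cost = FC + VC*Q = 56 + 12*5 = $116
Profit = TR - TC = 65 - 116 = $-51

$-51


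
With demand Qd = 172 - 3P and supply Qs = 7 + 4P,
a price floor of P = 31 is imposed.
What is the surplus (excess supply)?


At P = 31:
Qd = 172 - 3*31 = 79
Qs = 7 + 4*31 = 131
Surplus = Qs - Qd = 131 - 79 = 52

52


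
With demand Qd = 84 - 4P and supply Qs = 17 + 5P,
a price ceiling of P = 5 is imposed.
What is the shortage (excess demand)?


At P = 5:
Qd = 84 - 4*5 = 64
Qs = 17 + 5*5 = 42
Shortage = Qd - Qs = 64 - 42 = 22

22


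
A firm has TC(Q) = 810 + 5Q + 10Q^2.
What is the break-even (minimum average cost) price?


AC(Q) = 810/Q + 5 + 10Q
To minimize: dAC/dQ = -810/Q^2 + 10 = 0
Q^2 = 810/10 = 81
Q* = 9
Min AC = 810/9 + 5 + 10*9
Min AC = 90 + 5 + 90 = 185

185


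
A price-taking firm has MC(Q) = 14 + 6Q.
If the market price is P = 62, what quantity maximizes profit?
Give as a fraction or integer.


In perfect competition, profit is maximized where P = MC.
62 = 14 + 6Q
48 = 6Q
Q* = 48/6 = 8

8


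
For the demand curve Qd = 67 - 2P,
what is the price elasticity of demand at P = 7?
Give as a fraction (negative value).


dQ/dP = -2
At P = 7: Q = 67 - 2*7 = 53
E = (dQ/dP)(P/Q) = (-2)(7/53) = -14/53

-14/53


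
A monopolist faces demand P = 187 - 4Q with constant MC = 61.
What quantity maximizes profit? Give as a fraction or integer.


TR = P*Q = (187 - 4Q)Q = 187Q - 4Q^2
MR = dTR/dQ = 187 - 8Q
Set MR = MC:
187 - 8Q = 61
126 = 8Q
Q* = 126/8 = 63/4

63/4


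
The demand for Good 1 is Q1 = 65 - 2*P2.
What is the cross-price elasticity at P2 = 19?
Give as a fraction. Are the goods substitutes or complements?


dQ1/dP2 = -2
At P2 = 19: Q1 = 65 - 2*19 = 27
Exy = (dQ1/dP2)(P2/Q1) = -2 * 19 / 27 = -38/27
Since Exy < 0, the goods are complements.

-38/27 (complements)


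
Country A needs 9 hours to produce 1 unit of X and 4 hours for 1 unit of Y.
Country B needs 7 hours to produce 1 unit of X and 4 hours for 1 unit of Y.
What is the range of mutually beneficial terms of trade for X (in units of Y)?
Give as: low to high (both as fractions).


Opportunity cost of X for Country A = hours_X / hours_Y = 9/4 = 9/4 units of Y
Opportunity cost of X for Country B = hours_X / hours_Y = 7/4 = 7/4 units of Y
Terms of trade must be between the two opportunity costs.
Range: 7/4 to 9/4

7/4 to 9/4


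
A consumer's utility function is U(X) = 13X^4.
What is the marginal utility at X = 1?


MU = dU/dX = 13*4*X^(4-1)
MU = 52*X^3
At X = 1:
MU = 52 * 1^3
MU = 52 * 1 = 52

52


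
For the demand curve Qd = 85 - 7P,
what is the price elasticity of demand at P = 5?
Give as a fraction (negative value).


dQ/dP = -7
At P = 5: Q = 85 - 7*5 = 50
E = (dQ/dP)(P/Q) = (-7)(5/50) = -7/10

-7/10


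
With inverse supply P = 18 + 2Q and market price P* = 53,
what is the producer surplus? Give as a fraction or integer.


Minimum supply price (at Q=0): P_min = 18
Quantity supplied at P* = 53:
Q* = (53 - 18)/2 = 35/2
PS = (1/2) * Q* * (P* - P_min)
PS = (1/2) * 35/2 * (53 - 18)
PS = (1/2) * 35/2 * 35 = 1225/4

1225/4


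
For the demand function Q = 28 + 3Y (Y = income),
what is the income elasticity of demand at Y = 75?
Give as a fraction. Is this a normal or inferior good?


dQ/dY = 3
At Y = 75: Q = 28 + 3*75 = 253
Ey = (dQ/dY)(Y/Q) = 3 * 75 / 253 = 225/253
Since Ey > 0, this is a normal good.

225/253 (normal good)


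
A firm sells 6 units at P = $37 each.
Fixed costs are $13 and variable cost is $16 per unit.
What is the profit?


Total Revenue = P * Q = 37 * 6 = $222
Total Cost = FC + VC*Q = 13 + 16*6 = $109
Profit = TR - TC = 222 - 109 = $113

$113


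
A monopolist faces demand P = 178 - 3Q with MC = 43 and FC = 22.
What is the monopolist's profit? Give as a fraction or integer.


MR = MC: 178 - 6Q = 43
Q* = 45/2
P* = 178 - 3*45/2 = 221/2
Profit = (P* - MC)*Q* - FC
= (221/2 - 43)*45/2 - 22
= 135/2*45/2 - 22
= 6075/4 - 22 = 5987/4

5987/4


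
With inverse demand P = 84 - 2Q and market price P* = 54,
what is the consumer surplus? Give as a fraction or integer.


Maximum willingness to pay (at Q=0): P_max = 84
Quantity demanded at P* = 54:
Q* = (84 - 54)/2 = 15
CS = (1/2) * Q* * (P_max - P*)
CS = (1/2) * 15 * (84 - 54)
CS = (1/2) * 15 * 30 = 225

225


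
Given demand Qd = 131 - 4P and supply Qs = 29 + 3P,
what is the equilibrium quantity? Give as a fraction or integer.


First find equilibrium price:
131 - 4P = 29 + 3P
P* = 102/7 = 102/7
Then substitute into demand:
Q* = 131 - 4 * 102/7 = 509/7

509/7


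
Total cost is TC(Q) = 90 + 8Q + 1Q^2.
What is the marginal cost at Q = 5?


MC = dTC/dQ = 8 + 2*1*Q
At Q = 5:
MC = 8 + 2*5
MC = 8 + 10 = 18

18


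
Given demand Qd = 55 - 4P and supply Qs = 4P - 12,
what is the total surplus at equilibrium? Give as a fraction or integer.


Find equilibrium: 55 - 4P = 4P - 12
55 + 12 = 8P
P* = 67/8 = 67/8
Q* = 4*67/8 - 12 = 43/2
Inverse demand: P = 55/4 - Q/4, so P_max = 55/4
Inverse supply: P = 3 + Q/4, so P_min = 3
CS = (1/2) * 43/2 * (55/4 - 67/8) = 1849/32
PS = (1/2) * 43/2 * (67/8 - 3) = 1849/32
TS = CS + PS = 1849/32 + 1849/32 = 1849/16

1849/16


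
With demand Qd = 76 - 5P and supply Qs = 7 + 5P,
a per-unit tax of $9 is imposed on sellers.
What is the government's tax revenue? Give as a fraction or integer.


With tax on sellers, new supply: Qs' = 7 + 5(P - 9)
= 5P - 38
New equilibrium quantity:
Q_new = 19
Tax revenue = tax * Q_new = 9 * 19 = 171

171


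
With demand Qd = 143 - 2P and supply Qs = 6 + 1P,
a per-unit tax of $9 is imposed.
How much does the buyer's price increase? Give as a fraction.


With a per-unit tax, the buyer's price increase depends on relative slopes.
Supply slope: d = 1, Demand slope: b = 2
Buyer's price increase = d * tax / (b + d)
= 1 * 9 / (2 + 1)
= 9 / 3 = 3

3


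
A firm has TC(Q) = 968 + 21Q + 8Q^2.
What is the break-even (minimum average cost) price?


AC(Q) = 968/Q + 21 + 8Q
To minimize: dAC/dQ = -968/Q^2 + 8 = 0
Q^2 = 968/8 = 121
Q* = 11
Min AC = 968/11 + 21 + 8*11
Min AC = 88 + 21 + 88 = 197

197


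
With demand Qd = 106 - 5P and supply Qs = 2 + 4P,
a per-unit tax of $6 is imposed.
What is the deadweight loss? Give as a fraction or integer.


Pre-tax equilibrium quantity: Q* = 434/9
Post-tax equilibrium quantity: Q_tax = 314/9
Reduction in quantity: Q* - Q_tax = 40/3
DWL = (1/2) * tax * (Q* - Q_tax)
DWL = (1/2) * 6 * 40/3 = 40

40


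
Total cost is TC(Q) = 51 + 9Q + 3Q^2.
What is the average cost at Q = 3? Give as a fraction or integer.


TC(3) = 51 + 9*3 + 3*3^2
TC(3) = 51 + 27 + 27 = 105
AC = TC/Q = 105/3 = 35

35


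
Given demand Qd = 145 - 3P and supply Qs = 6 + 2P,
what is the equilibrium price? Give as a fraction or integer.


At equilibrium, Qd = Qs.
145 - 3P = 6 + 2P
145 - 6 = 3P + 2P
139 = 5P
P* = 139/5 = 139/5

139/5


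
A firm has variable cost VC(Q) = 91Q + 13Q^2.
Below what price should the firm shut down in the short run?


AVC(Q) = VC(Q)/Q = 91 + 13Q
AVC is increasing in Q, so minimum AVC is at Q -> 0+.
Min AVC = 91
The firm should shut down if P < 91.

91


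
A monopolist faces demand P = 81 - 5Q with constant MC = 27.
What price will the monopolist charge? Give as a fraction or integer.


MR = 81 - 10Q
Set MR = MC: 81 - 10Q = 27
Q* = 27/5
Substitute into demand:
P* = 81 - 5*27/5 = 54

54


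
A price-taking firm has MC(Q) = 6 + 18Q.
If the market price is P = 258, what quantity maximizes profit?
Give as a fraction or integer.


In perfect competition, profit is maximized where P = MC.
258 = 6 + 18Q
252 = 18Q
Q* = 252/18 = 14

14


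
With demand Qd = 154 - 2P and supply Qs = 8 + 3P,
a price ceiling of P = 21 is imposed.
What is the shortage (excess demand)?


At P = 21:
Qd = 154 - 2*21 = 112
Qs = 8 + 3*21 = 71
Shortage = Qd - Qs = 112 - 71 = 41

41


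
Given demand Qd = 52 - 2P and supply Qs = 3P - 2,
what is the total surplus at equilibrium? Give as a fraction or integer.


Find equilibrium: 52 - 2P = 3P - 2
52 + 2 = 5P
P* = 54/5 = 54/5
Q* = 3*54/5 - 2 = 152/5
Inverse demand: P = 26 - Q/2, so P_max = 26
Inverse supply: P = 2/3 + Q/3, so P_min = 2/3
CS = (1/2) * 152/5 * (26 - 54/5) = 5776/25
PS = (1/2) * 152/5 * (54/5 - 2/3) = 11552/75
TS = CS + PS = 5776/25 + 11552/75 = 5776/15

5776/15


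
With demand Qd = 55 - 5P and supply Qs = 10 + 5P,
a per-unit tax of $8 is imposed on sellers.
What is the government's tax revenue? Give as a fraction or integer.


With tax on sellers, new supply: Qs' = 10 + 5(P - 8)
= 5P - 30
New equilibrium quantity:
Q_new = 25/2
Tax revenue = tax * Q_new = 8 * 25/2 = 100

100


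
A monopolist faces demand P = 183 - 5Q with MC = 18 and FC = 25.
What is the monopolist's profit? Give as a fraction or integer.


MR = MC: 183 - 10Q = 18
Q* = 33/2
P* = 183 - 5*33/2 = 201/2
Profit = (P* - MC)*Q* - FC
= (201/2 - 18)*33/2 - 25
= 165/2*33/2 - 25
= 5445/4 - 25 = 5345/4

5345/4


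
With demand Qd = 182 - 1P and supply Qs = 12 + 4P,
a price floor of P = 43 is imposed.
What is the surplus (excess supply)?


At P = 43:
Qd = 182 - 1*43 = 139
Qs = 12 + 4*43 = 184
Surplus = Qs - Qd = 184 - 139 = 45

45


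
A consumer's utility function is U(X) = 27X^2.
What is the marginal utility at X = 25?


MU = dU/dX = 27*2*X^(2-1)
MU = 54*X^1
At X = 25:
MU = 54 * 25^1
MU = 54 * 25 = 1350

1350


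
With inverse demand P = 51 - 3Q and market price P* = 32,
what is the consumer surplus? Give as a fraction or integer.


Maximum willingness to pay (at Q=0): P_max = 51
Quantity demanded at P* = 32:
Q* = (51 - 32)/3 = 19/3
CS = (1/2) * Q* * (P_max - P*)
CS = (1/2) * 19/3 * (51 - 32)
CS = (1/2) * 19/3 * 19 = 361/6

361/6


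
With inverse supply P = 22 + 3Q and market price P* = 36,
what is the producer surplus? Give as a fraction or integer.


Minimum supply price (at Q=0): P_min = 22
Quantity supplied at P* = 36:
Q* = (36 - 22)/3 = 14/3
PS = (1/2) * Q* * (P* - P_min)
PS = (1/2) * 14/3 * (36 - 22)
PS = (1/2) * 14/3 * 14 = 98/3

98/3


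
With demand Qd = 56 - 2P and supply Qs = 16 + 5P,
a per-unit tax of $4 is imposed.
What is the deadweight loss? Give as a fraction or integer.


Pre-tax equilibrium quantity: Q* = 312/7
Post-tax equilibrium quantity: Q_tax = 272/7
Reduction in quantity: Q* - Q_tax = 40/7
DWL = (1/2) * tax * (Q* - Q_tax)
DWL = (1/2) * 4 * 40/7 = 80/7

80/7


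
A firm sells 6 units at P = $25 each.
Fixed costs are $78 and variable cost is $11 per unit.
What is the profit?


Total Revenue = P * Q = 25 * 6 = $150
Total Cost = FC + VC*Q = 78 + 11*6 = $144
Profit = TR - TC = 150 - 144 = $6

$6


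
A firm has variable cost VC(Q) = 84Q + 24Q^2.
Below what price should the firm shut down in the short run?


AVC(Q) = VC(Q)/Q = 84 + 24Q
AVC is increasing in Q, so minimum AVC is at Q -> 0+.
Min AVC = 84
The firm should shut down if P < 84.

84


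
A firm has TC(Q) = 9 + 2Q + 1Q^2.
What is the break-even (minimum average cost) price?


AC(Q) = 9/Q + 2 + 1Q
To minimize: dAC/dQ = -9/Q^2 + 1 = 0
Q^2 = 9/1 = 9
Q* = 3
Min AC = 9/3 + 2 + 1*3
Min AC = 3 + 2 + 3 = 8

8


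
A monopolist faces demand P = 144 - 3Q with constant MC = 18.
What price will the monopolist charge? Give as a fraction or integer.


MR = 144 - 6Q
Set MR = MC: 144 - 6Q = 18
Q* = 21
Substitute into demand:
P* = 144 - 3*21 = 81

81


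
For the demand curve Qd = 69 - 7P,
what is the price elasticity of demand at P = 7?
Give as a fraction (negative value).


dQ/dP = -7
At P = 7: Q = 69 - 7*7 = 20
E = (dQ/dP)(P/Q) = (-7)(7/20) = -49/20

-49/20


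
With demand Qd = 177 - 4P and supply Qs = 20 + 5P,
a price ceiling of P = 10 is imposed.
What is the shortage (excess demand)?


At P = 10:
Qd = 177 - 4*10 = 137
Qs = 20 + 5*10 = 70
Shortage = Qd - Qs = 137 - 70 = 67

67


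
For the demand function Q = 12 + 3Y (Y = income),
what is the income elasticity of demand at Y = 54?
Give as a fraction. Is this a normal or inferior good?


dQ/dY = 3
At Y = 54: Q = 12 + 3*54 = 174
Ey = (dQ/dY)(Y/Q) = 3 * 54 / 174 = 27/29
Since Ey > 0, this is a normal good.

27/29 (normal good)


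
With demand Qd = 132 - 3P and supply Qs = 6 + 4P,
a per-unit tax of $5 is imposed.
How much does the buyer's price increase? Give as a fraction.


With a per-unit tax, the buyer's price increase depends on relative slopes.
Supply slope: d = 4, Demand slope: b = 3
Buyer's price increase = d * tax / (b + d)
= 4 * 5 / (3 + 4)
= 20 / 7 = 20/7

20/7


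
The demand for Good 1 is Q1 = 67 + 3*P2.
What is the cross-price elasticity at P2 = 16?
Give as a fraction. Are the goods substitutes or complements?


dQ1/dP2 = 3
At P2 = 16: Q1 = 67 + 3*16 = 115
Exy = (dQ1/dP2)(P2/Q1) = 3 * 16 / 115 = 48/115
Since Exy > 0, the goods are substitutes.

48/115 (substitutes)


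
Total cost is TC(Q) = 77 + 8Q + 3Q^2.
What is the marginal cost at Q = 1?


MC = dTC/dQ = 8 + 2*3*Q
At Q = 1:
MC = 8 + 6*1
MC = 8 + 6 = 14

14


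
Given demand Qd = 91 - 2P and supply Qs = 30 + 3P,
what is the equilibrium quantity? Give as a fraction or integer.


First find equilibrium price:
91 - 2P = 30 + 3P
P* = 61/5 = 61/5
Then substitute into demand:
Q* = 91 - 2 * 61/5 = 333/5

333/5


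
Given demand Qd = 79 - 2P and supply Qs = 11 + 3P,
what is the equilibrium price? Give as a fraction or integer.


At equilibrium, Qd = Qs.
79 - 2P = 11 + 3P
79 - 11 = 2P + 3P
68 = 5P
P* = 68/5 = 68/5

68/5


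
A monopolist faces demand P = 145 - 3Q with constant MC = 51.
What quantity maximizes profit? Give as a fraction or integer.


TR = P*Q = (145 - 3Q)Q = 145Q - 3Q^2
MR = dTR/dQ = 145 - 6Q
Set MR = MC:
145 - 6Q = 51
94 = 6Q
Q* = 94/6 = 47/3

47/3


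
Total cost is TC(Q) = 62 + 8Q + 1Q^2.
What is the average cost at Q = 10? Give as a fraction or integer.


TC(10) = 62 + 8*10 + 1*10^2
TC(10) = 62 + 80 + 100 = 242
AC = TC/Q = 242/10 = 121/5

121/5


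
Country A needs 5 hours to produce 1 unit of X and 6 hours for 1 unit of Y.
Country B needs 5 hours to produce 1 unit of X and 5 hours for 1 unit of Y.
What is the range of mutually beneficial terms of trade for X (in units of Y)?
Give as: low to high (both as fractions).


Opportunity cost of X for Country A = hours_X / hours_Y = 5/6 = 5/6 units of Y
Opportunity cost of X for Country B = hours_X / hours_Y = 5/5 = 1 units of Y
Terms of trade must be between the two opportunity costs.
Range: 5/6 to 1

5/6 to 1


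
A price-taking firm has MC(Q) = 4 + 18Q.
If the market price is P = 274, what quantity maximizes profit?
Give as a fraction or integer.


In perfect competition, profit is maximized where P = MC.
274 = 4 + 18Q
270 = 18Q
Q* = 270/18 = 15

15


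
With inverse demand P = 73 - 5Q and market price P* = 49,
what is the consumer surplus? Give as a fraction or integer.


Maximum willingness to pay (at Q=0): P_max = 73
Quantity demanded at P* = 49:
Q* = (73 - 49)/5 = 24/5
CS = (1/2) * Q* * (P_max - P*)
CS = (1/2) * 24/5 * (73 - 49)
CS = (1/2) * 24/5 * 24 = 288/5

288/5


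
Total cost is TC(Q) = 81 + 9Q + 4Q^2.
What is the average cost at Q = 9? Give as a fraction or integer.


TC(9) = 81 + 9*9 + 4*9^2
TC(9) = 81 + 81 + 324 = 486
AC = TC/Q = 486/9 = 54

54


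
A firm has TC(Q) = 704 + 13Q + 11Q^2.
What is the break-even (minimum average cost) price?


AC(Q) = 704/Q + 13 + 11Q
To minimize: dAC/dQ = -704/Q^2 + 11 = 0
Q^2 = 704/11 = 64
Q* = 8
Min AC = 704/8 + 13 + 11*8
Min AC = 88 + 13 + 88 = 189

189


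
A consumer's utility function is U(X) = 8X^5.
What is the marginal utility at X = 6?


MU = dU/dX = 8*5*X^(5-1)
MU = 40*X^4
At X = 6:
MU = 40 * 6^4
MU = 40 * 1296 = 51840

51840


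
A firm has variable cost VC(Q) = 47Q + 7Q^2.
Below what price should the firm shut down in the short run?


AVC(Q) = VC(Q)/Q = 47 + 7Q
AVC is increasing in Q, so minimum AVC is at Q -> 0+.
Min AVC = 47
The firm should shut down if P < 47.

47


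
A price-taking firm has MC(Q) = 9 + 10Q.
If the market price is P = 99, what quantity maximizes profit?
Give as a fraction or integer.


In perfect competition, profit is maximized where P = MC.
99 = 9 + 10Q
90 = 10Q
Q* = 90/10 = 9

9


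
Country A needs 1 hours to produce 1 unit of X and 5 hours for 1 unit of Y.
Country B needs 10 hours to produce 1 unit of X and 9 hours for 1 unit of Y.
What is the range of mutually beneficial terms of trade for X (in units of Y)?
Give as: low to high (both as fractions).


Opportunity cost of X for Country A = hours_X / hours_Y = 1/5 = 1/5 units of Y
Opportunity cost of X for Country B = hours_X / hours_Y = 10/9 = 10/9 units of Y
Terms of trade must be between the two opportunity costs.
Range: 1/5 to 10/9

1/5 to 10/9


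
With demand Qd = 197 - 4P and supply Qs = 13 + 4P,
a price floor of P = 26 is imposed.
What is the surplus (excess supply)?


At P = 26:
Qd = 197 - 4*26 = 93
Qs = 13 + 4*26 = 117
Surplus = Qs - Qd = 117 - 93 = 24

24


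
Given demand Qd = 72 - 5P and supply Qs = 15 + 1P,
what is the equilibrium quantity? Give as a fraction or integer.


First find equilibrium price:
72 - 5P = 15 + 1P
P* = 57/6 = 19/2
Then substitute into demand:
Q* = 72 - 5 * 19/2 = 49/2

49/2


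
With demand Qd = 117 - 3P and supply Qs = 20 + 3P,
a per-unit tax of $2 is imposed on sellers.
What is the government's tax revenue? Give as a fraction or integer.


With tax on sellers, new supply: Qs' = 20 + 3(P - 2)
= 14 + 3P
New equilibrium quantity:
Q_new = 131/2
Tax revenue = tax * Q_new = 2 * 131/2 = 131

131


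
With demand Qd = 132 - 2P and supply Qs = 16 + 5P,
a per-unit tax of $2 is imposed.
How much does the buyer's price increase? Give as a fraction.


With a per-unit tax, the buyer's price increase depends on relative slopes.
Supply slope: d = 5, Demand slope: b = 2
Buyer's price increase = d * tax / (b + d)
= 5 * 2 / (2 + 5)
= 10 / 7 = 10/7

10/7


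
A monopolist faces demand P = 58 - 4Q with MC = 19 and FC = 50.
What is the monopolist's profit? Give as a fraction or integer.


MR = MC: 58 - 8Q = 19
Q* = 39/8
P* = 58 - 4*39/8 = 77/2
Profit = (P* - MC)*Q* - FC
= (77/2 - 19)*39/8 - 50
= 39/2*39/8 - 50
= 1521/16 - 50 = 721/16

721/16


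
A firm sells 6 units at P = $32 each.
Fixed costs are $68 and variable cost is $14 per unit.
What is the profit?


Total Revenue = P * Q = 32 * 6 = $192
Total Cost = FC + VC*Q = 68 + 14*6 = $152
Profit = TR - TC = 192 - 152 = $40

$40


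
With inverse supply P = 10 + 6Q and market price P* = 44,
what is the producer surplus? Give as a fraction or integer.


Minimum supply price (at Q=0): P_min = 10
Quantity supplied at P* = 44:
Q* = (44 - 10)/6 = 17/3
PS = (1/2) * Q* * (P* - P_min)
PS = (1/2) * 17/3 * (44 - 10)
PS = (1/2) * 17/3 * 34 = 289/3

289/3


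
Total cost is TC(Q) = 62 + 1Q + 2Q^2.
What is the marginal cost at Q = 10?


MC = dTC/dQ = 1 + 2*2*Q
At Q = 10:
MC = 1 + 4*10
MC = 1 + 40 = 41

41


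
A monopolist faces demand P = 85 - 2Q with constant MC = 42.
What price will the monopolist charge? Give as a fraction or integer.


MR = 85 - 4Q
Set MR = MC: 85 - 4Q = 42
Q* = 43/4
Substitute into demand:
P* = 85 - 2*43/4 = 127/2

127/2


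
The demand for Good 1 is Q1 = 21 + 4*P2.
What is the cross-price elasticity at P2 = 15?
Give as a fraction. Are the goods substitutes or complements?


dQ1/dP2 = 4
At P2 = 15: Q1 = 21 + 4*15 = 81
Exy = (dQ1/dP2)(P2/Q1) = 4 * 15 / 81 = 20/27
Since Exy > 0, the goods are substitutes.

20/27 (substitutes)


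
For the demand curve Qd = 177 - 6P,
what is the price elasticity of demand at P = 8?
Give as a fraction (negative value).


dQ/dP = -6
At P = 8: Q = 177 - 6*8 = 129
E = (dQ/dP)(P/Q) = (-6)(8/129) = -16/43

-16/43


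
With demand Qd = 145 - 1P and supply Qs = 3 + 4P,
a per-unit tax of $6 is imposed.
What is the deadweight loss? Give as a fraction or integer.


Pre-tax equilibrium quantity: Q* = 583/5
Post-tax equilibrium quantity: Q_tax = 559/5
Reduction in quantity: Q* - Q_tax = 24/5
DWL = (1/2) * tax * (Q* - Q_tax)
DWL = (1/2) * 6 * 24/5 = 72/5

72/5


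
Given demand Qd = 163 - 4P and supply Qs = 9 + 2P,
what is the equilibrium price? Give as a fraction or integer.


At equilibrium, Qd = Qs.
163 - 4P = 9 + 2P
163 - 9 = 4P + 2P
154 = 6P
P* = 154/6 = 77/3

77/3


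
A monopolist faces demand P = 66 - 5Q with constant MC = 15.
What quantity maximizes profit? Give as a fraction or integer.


TR = P*Q = (66 - 5Q)Q = 66Q - 5Q^2
MR = dTR/dQ = 66 - 10Q
Set MR = MC:
66 - 10Q = 15
51 = 10Q
Q* = 51/10 = 51/10

51/10


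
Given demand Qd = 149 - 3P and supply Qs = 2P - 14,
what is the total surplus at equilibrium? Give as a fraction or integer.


Find equilibrium: 149 - 3P = 2P - 14
149 + 14 = 5P
P* = 163/5 = 163/5
Q* = 2*163/5 - 14 = 256/5
Inverse demand: P = 149/3 - Q/3, so P_max = 149/3
Inverse supply: P = 7 + Q/2, so P_min = 7
CS = (1/2) * 256/5 * (149/3 - 163/5) = 32768/75
PS = (1/2) * 256/5 * (163/5 - 7) = 16384/25
TS = CS + PS = 32768/75 + 16384/25 = 16384/15

16384/15


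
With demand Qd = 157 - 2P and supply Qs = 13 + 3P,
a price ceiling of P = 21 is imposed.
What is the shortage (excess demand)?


At P = 21:
Qd = 157 - 2*21 = 115
Qs = 13 + 3*21 = 76
Shortage = Qd - Qs = 115 - 76 = 39

39


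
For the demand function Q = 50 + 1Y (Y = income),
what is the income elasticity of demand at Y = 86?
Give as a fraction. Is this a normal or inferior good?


dQ/dY = 1
At Y = 86: Q = 50 + 1*86 = 136
Ey = (dQ/dY)(Y/Q) = 1 * 86 / 136 = 43/68
Since Ey > 0, this is a normal good.

43/68 (normal good)


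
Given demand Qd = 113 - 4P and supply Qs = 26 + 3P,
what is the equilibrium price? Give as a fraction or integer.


At equilibrium, Qd = Qs.
113 - 4P = 26 + 3P
113 - 26 = 4P + 3P
87 = 7P
P* = 87/7 = 87/7

87/7


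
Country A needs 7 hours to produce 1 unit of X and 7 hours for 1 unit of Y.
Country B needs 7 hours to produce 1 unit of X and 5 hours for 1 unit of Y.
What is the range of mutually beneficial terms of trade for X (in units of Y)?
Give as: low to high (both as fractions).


Opportunity cost of X for Country A = hours_X / hours_Y = 7/7 = 1 units of Y
Opportunity cost of X for Country B = hours_X / hours_Y = 7/5 = 7/5 units of Y
Terms of trade must be between the two opportunity costs.
Range: 1 to 7/5

1 to 7/5


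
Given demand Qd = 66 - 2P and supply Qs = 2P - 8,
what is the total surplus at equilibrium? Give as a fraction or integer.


Find equilibrium: 66 - 2P = 2P - 8
66 + 8 = 4P
P* = 74/4 = 37/2
Q* = 2*37/2 - 8 = 29
Inverse demand: P = 33 - Q/2, so P_max = 33
Inverse supply: P = 4 + Q/2, so P_min = 4
CS = (1/2) * 29 * (33 - 37/2) = 841/4
PS = (1/2) * 29 * (37/2 - 4) = 841/4
TS = CS + PS = 841/4 + 841/4 = 841/2

841/2


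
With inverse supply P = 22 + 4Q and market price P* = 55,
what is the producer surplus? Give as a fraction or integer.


Minimum supply price (at Q=0): P_min = 22
Quantity supplied at P* = 55:
Q* = (55 - 22)/4 = 33/4
PS = (1/2) * Q* * (P* - P_min)
PS = (1/2) * 33/4 * (55 - 22)
PS = (1/2) * 33/4 * 33 = 1089/8

1089/8


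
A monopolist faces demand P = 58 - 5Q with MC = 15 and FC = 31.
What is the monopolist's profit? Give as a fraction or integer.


MR = MC: 58 - 10Q = 15
Q* = 43/10
P* = 58 - 5*43/10 = 73/2
Profit = (P* - MC)*Q* - FC
= (73/2 - 15)*43/10 - 31
= 43/2*43/10 - 31
= 1849/20 - 31 = 1229/20

1229/20


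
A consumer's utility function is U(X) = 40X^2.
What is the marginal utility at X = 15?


MU = dU/dX = 40*2*X^(2-1)
MU = 80*X^1
At X = 15:
MU = 80 * 15^1
MU = 80 * 15 = 1200

1200


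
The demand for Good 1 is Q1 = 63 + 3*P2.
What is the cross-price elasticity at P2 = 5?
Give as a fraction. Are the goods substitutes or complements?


dQ1/dP2 = 3
At P2 = 5: Q1 = 63 + 3*5 = 78
Exy = (dQ1/dP2)(P2/Q1) = 3 * 5 / 78 = 5/26
Since Exy > 0, the goods are substitutes.

5/26 (substitutes)


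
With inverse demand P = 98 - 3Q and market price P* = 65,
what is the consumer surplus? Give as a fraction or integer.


Maximum willingness to pay (at Q=0): P_max = 98
Quantity demanded at P* = 65:
Q* = (98 - 65)/3 = 11
CS = (1/2) * Q* * (P_max - P*)
CS = (1/2) * 11 * (98 - 65)
CS = (1/2) * 11 * 33 = 363/2

363/2


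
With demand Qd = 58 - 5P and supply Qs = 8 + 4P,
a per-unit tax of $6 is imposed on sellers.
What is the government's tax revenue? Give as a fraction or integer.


With tax on sellers, new supply: Qs' = 8 + 4(P - 6)
= 4P - 16
New equilibrium quantity:
Q_new = 152/9
Tax revenue = tax * Q_new = 6 * 152/9 = 304/3

304/3


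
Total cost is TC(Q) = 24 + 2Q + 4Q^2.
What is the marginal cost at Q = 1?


MC = dTC/dQ = 2 + 2*4*Q
At Q = 1:
MC = 2 + 8*1
MC = 2 + 8 = 10

10


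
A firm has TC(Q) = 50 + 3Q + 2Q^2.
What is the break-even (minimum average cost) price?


AC(Q) = 50/Q + 3 + 2Q
To minimize: dAC/dQ = -50/Q^2 + 2 = 0
Q^2 = 50/2 = 25
Q* = 5
Min AC = 50/5 + 3 + 2*5
Min AC = 10 + 3 + 10 = 23

23


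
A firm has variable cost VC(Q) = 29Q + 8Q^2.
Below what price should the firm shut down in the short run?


AVC(Q) = VC(Q)/Q = 29 + 8Q
AVC is increasing in Q, so minimum AVC is at Q -> 0+.
Min AVC = 29
The firm should shut down if P < 29.

29


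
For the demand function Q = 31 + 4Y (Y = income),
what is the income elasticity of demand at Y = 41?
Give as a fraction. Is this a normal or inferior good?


dQ/dY = 4
At Y = 41: Q = 31 + 4*41 = 195
Ey = (dQ/dY)(Y/Q) = 4 * 41 / 195 = 164/195
Since Ey > 0, this is a normal good.

164/195 (normal good)


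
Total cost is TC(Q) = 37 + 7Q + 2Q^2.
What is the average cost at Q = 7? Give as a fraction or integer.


TC(7) = 37 + 7*7 + 2*7^2
TC(7) = 37 + 49 + 98 = 184
AC = TC/Q = 184/7 = 184/7

184/7


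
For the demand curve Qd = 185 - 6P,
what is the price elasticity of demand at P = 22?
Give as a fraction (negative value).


dQ/dP = -6
At P = 22: Q = 185 - 6*22 = 53
E = (dQ/dP)(P/Q) = (-6)(22/53) = -132/53

-132/53


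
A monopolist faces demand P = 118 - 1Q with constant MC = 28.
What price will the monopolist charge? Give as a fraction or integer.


MR = 118 - 2Q
Set MR = MC: 118 - 2Q = 28
Q* = 45
Substitute into demand:
P* = 118 - 1*45 = 73

73


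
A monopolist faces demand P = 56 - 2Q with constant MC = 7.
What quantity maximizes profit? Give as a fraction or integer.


TR = P*Q = (56 - 2Q)Q = 56Q - 2Q^2
MR = dTR/dQ = 56 - 4Q
Set MR = MC:
56 - 4Q = 7
49 = 4Q
Q* = 49/4 = 49/4

49/4


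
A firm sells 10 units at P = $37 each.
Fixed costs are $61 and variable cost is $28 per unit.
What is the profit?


Total Revenue = P * Q = 37 * 10 = $370
Total Cost = FC + VC*Q = 61 + 28*10 = $341
Profit = TR - TC = 370 - 341 = $29

$29


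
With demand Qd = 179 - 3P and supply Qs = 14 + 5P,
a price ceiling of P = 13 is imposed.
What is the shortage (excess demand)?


At P = 13:
Qd = 179 - 3*13 = 140
Qs = 14 + 5*13 = 79
Shortage = Qd - Qs = 140 - 79 = 61

61


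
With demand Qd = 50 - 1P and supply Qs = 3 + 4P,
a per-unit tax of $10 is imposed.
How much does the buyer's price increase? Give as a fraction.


With a per-unit tax, the buyer's price increase depends on relative slopes.
Supply slope: d = 4, Demand slope: b = 1
Buyer's price increase = d * tax / (b + d)
= 4 * 10 / (1 + 4)
= 40 / 5 = 8

8


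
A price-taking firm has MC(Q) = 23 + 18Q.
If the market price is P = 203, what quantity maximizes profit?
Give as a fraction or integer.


In perfect competition, profit is maximized where P = MC.
203 = 23 + 18Q
180 = 18Q
Q* = 180/18 = 10

10


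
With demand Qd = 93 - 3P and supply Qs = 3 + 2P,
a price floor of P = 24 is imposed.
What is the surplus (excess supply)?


At P = 24:
Qd = 93 - 3*24 = 21
Qs = 3 + 2*24 = 51
Surplus = Qs - Qd = 51 - 21 = 30

30


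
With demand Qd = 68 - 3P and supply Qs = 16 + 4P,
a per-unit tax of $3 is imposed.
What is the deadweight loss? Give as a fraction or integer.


Pre-tax equilibrium quantity: Q* = 320/7
Post-tax equilibrium quantity: Q_tax = 284/7
Reduction in quantity: Q* - Q_tax = 36/7
DWL = (1/2) * tax * (Q* - Q_tax)
DWL = (1/2) * 3 * 36/7 = 54/7

54/7


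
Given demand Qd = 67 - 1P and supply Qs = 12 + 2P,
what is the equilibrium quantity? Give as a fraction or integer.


First find equilibrium price:
67 - 1P = 12 + 2P
P* = 55/3 = 55/3
Then substitute into demand:
Q* = 67 - 1 * 55/3 = 146/3

146/3


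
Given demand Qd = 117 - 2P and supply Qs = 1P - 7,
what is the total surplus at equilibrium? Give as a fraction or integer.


Find equilibrium: 117 - 2P = 1P - 7
117 + 7 = 3P
P* = 124/3 = 124/3
Q* = 1*124/3 - 7 = 103/3
Inverse demand: P = 117/2 - Q/2, so P_max = 117/2
Inverse supply: P = 7 + Q/1, so P_min = 7
CS = (1/2) * 103/3 * (117/2 - 124/3) = 10609/36
PS = (1/2) * 103/3 * (124/3 - 7) = 10609/18
TS = CS + PS = 10609/36 + 10609/18 = 10609/12

10609/12


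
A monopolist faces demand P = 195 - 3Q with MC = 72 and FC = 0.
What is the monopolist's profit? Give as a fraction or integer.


MR = MC: 195 - 6Q = 72
Q* = 41/2
P* = 195 - 3*41/2 = 267/2
Profit = (P* - MC)*Q* - FC
= (267/2 - 72)*41/2 - 0
= 123/2*41/2 - 0
= 5043/4 - 0 = 5043/4

5043/4


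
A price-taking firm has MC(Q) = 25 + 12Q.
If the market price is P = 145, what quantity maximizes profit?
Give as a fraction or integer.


In perfect competition, profit is maximized where P = MC.
145 = 25 + 12Q
120 = 12Q
Q* = 120/12 = 10

10


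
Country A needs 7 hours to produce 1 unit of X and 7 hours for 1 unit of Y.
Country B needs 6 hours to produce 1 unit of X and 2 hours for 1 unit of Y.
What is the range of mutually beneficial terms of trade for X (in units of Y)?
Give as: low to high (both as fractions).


Opportunity cost of X for Country A = hours_X / hours_Y = 7/7 = 1 units of Y
Opportunity cost of X for Country B = hours_X / hours_Y = 6/2 = 3 units of Y
Terms of trade must be between the two opportunity costs.
Range: 1 to 3

1 to 3


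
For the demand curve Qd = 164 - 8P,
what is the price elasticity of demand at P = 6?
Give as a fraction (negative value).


dQ/dP = -8
At P = 6: Q = 164 - 8*6 = 116
E = (dQ/dP)(P/Q) = (-8)(6/116) = -12/29

-12/29


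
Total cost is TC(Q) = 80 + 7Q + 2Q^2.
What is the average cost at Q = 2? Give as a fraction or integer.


TC(2) = 80 + 7*2 + 2*2^2
TC(2) = 80 + 14 + 8 = 102
AC = TC/Q = 102/2 = 51

51


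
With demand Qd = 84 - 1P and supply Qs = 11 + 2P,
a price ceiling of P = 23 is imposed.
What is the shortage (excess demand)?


At P = 23:
Qd = 84 - 1*23 = 61
Qs = 11 + 2*23 = 57
Shortage = Qd - Qs = 61 - 57 = 4

4


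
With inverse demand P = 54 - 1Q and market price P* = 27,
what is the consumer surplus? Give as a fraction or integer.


Maximum willingness to pay (at Q=0): P_max = 54
Quantity demanded at P* = 27:
Q* = (54 - 27)/1 = 27
CS = (1/2) * Q* * (P_max - P*)
CS = (1/2) * 27 * (54 - 27)
CS = (1/2) * 27 * 27 = 729/2

729/2


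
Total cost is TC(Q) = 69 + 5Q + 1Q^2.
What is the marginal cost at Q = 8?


MC = dTC/dQ = 5 + 2*1*Q
At Q = 8:
MC = 5 + 2*8
MC = 5 + 16 = 21

21


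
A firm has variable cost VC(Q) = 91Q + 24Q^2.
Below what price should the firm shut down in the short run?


AVC(Q) = VC(Q)/Q = 91 + 24Q
AVC is increasing in Q, so minimum AVC is at Q -> 0+.
Min AVC = 91
The firm should shut down if P < 91.

91


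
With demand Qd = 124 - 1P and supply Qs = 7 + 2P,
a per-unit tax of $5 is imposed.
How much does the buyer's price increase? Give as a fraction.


With a per-unit tax, the buyer's price increase depends on relative slopes.
Supply slope: d = 2, Demand slope: b = 1
Buyer's price increase = d * tax / (b + d)
= 2 * 5 / (1 + 2)
= 10 / 3 = 10/3

10/3


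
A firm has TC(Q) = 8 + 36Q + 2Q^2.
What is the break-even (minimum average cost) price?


AC(Q) = 8/Q + 36 + 2Q
To minimize: dAC/dQ = -8/Q^2 + 2 = 0
Q^2 = 8/2 = 4
Q* = 2
Min AC = 8/2 + 36 + 2*2
Min AC = 4 + 36 + 4 = 44

44


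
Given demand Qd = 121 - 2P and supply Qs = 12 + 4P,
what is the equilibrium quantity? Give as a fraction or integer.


First find equilibrium price:
121 - 2P = 12 + 4P
P* = 109/6 = 109/6
Then substitute into demand:
Q* = 121 - 2 * 109/6 = 254/3

254/3


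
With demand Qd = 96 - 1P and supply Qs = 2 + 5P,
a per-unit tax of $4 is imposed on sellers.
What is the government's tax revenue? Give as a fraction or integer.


With tax on sellers, new supply: Qs' = 2 + 5(P - 4)
= 5P - 18
New equilibrium quantity:
Q_new = 77
Tax revenue = tax * Q_new = 4 * 77 = 308

308


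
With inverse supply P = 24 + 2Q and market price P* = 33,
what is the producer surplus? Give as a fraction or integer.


Minimum supply price (at Q=0): P_min = 24
Quantity supplied at P* = 33:
Q* = (33 - 24)/2 = 9/2
PS = (1/2) * Q* * (P* - P_min)
PS = (1/2) * 9/2 * (33 - 24)
PS = (1/2) * 9/2 * 9 = 81/4

81/4
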